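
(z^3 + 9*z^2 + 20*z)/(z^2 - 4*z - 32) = z*(z + 5)/(z - 8)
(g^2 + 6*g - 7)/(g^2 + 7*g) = (g - 1)/g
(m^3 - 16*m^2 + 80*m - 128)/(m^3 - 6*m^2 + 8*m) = (m^2 - 12*m + 32)/(m*(m - 2))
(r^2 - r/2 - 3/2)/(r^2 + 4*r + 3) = (r - 3/2)/(r + 3)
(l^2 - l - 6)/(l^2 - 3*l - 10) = (l - 3)/(l - 5)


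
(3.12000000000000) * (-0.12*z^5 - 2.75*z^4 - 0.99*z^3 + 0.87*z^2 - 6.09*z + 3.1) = -0.3744*z^5 - 8.58*z^4 - 3.0888*z^3 + 2.7144*z^2 - 19.0008*z + 9.672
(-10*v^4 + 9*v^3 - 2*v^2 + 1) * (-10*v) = 100*v^5 - 90*v^4 + 20*v^3 - 10*v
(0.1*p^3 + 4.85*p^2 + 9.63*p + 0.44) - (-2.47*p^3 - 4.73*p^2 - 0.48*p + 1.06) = 2.57*p^3 + 9.58*p^2 + 10.11*p - 0.62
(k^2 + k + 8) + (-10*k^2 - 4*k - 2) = -9*k^2 - 3*k + 6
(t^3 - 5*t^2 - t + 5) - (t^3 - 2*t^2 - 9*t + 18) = -3*t^2 + 8*t - 13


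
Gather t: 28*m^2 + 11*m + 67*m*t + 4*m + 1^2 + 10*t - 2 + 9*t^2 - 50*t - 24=28*m^2 + 15*m + 9*t^2 + t*(67*m - 40) - 25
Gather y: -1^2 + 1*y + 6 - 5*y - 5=-4*y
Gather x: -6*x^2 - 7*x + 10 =-6*x^2 - 7*x + 10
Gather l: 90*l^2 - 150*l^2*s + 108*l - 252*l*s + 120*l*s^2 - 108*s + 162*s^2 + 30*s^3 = l^2*(90 - 150*s) + l*(120*s^2 - 252*s + 108) + 30*s^3 + 162*s^2 - 108*s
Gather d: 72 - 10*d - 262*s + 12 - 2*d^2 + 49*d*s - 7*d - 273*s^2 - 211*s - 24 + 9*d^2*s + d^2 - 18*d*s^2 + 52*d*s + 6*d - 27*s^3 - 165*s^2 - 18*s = d^2*(9*s - 1) + d*(-18*s^2 + 101*s - 11) - 27*s^3 - 438*s^2 - 491*s + 60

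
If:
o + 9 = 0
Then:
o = -9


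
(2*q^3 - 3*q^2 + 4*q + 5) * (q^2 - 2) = 2*q^5 - 3*q^4 + 11*q^2 - 8*q - 10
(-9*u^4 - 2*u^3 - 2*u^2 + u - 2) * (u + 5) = -9*u^5 - 47*u^4 - 12*u^3 - 9*u^2 + 3*u - 10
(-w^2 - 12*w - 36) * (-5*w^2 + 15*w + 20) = 5*w^4 + 45*w^3 - 20*w^2 - 780*w - 720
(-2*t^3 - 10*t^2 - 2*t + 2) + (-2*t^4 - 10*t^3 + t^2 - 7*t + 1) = -2*t^4 - 12*t^3 - 9*t^2 - 9*t + 3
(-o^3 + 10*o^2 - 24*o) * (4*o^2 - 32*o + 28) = -4*o^5 + 72*o^4 - 444*o^3 + 1048*o^2 - 672*o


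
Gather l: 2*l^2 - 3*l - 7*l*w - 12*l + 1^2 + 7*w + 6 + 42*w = 2*l^2 + l*(-7*w - 15) + 49*w + 7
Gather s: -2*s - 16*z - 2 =-2*s - 16*z - 2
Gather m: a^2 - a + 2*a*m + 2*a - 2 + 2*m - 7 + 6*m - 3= a^2 + a + m*(2*a + 8) - 12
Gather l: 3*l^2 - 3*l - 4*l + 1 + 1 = 3*l^2 - 7*l + 2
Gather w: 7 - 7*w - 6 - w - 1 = -8*w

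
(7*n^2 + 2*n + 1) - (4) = 7*n^2 + 2*n - 3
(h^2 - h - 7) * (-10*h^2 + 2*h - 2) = -10*h^4 + 12*h^3 + 66*h^2 - 12*h + 14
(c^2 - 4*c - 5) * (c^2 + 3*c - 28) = c^4 - c^3 - 45*c^2 + 97*c + 140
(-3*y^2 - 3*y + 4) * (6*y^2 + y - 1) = -18*y^4 - 21*y^3 + 24*y^2 + 7*y - 4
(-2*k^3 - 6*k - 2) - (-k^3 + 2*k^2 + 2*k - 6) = -k^3 - 2*k^2 - 8*k + 4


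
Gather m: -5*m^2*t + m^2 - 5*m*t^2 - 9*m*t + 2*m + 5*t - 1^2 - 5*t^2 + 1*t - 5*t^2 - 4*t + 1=m^2*(1 - 5*t) + m*(-5*t^2 - 9*t + 2) - 10*t^2 + 2*t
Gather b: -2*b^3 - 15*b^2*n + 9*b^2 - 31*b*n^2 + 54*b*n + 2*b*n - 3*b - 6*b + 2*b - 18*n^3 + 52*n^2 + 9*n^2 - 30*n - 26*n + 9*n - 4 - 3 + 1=-2*b^3 + b^2*(9 - 15*n) + b*(-31*n^2 + 56*n - 7) - 18*n^3 + 61*n^2 - 47*n - 6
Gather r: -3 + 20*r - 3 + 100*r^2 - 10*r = 100*r^2 + 10*r - 6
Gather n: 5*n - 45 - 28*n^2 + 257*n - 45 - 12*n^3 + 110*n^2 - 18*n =-12*n^3 + 82*n^2 + 244*n - 90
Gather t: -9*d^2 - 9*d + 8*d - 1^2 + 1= -9*d^2 - d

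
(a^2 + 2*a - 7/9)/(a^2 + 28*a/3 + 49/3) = (a - 1/3)/(a + 7)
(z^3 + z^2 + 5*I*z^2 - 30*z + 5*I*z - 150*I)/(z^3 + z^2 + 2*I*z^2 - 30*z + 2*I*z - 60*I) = (z + 5*I)/(z + 2*I)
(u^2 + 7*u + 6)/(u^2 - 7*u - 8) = (u + 6)/(u - 8)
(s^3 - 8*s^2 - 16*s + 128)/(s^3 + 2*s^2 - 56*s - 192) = (s - 4)/(s + 6)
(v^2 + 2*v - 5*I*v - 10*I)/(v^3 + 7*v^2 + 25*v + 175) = (v + 2)/(v^2 + v*(7 + 5*I) + 35*I)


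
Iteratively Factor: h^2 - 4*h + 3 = (h - 1)*(h - 3)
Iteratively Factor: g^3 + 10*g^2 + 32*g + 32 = (g + 4)*(g^2 + 6*g + 8) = (g + 2)*(g + 4)*(g + 4)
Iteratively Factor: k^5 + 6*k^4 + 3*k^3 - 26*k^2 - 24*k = (k + 4)*(k^4 + 2*k^3 - 5*k^2 - 6*k) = k*(k + 4)*(k^3 + 2*k^2 - 5*k - 6) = k*(k - 2)*(k + 4)*(k^2 + 4*k + 3) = k*(k - 2)*(k + 3)*(k + 4)*(k + 1)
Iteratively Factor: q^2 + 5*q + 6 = (q + 2)*(q + 3)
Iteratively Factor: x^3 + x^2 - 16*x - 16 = (x - 4)*(x^2 + 5*x + 4) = (x - 4)*(x + 4)*(x + 1)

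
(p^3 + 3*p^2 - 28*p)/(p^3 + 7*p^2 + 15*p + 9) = p*(p^2 + 3*p - 28)/(p^3 + 7*p^2 + 15*p + 9)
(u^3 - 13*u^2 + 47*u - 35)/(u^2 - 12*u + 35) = u - 1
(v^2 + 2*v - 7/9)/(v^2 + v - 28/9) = (3*v - 1)/(3*v - 4)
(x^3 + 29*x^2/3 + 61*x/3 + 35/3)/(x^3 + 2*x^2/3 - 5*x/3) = (x^2 + 8*x + 7)/(x*(x - 1))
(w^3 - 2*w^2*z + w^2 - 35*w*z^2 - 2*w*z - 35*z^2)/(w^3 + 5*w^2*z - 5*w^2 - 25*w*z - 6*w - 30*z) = (w - 7*z)/(w - 6)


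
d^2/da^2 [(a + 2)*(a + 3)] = 2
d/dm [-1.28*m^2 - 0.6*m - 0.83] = -2.56*m - 0.6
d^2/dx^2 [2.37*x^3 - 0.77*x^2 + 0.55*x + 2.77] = 14.22*x - 1.54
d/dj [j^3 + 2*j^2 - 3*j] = 3*j^2 + 4*j - 3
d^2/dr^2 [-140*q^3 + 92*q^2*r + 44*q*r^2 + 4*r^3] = 88*q + 24*r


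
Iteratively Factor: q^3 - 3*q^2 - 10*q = (q - 5)*(q^2 + 2*q) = (q - 5)*(q + 2)*(q)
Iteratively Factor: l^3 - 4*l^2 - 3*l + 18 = (l - 3)*(l^2 - l - 6) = (l - 3)*(l + 2)*(l - 3)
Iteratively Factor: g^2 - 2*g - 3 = (g - 3)*(g + 1)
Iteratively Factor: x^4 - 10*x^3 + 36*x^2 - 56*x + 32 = (x - 4)*(x^3 - 6*x^2 + 12*x - 8) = (x - 4)*(x - 2)*(x^2 - 4*x + 4) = (x - 4)*(x - 2)^2*(x - 2)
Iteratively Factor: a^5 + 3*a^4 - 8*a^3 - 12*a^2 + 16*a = (a + 4)*(a^4 - a^3 - 4*a^2 + 4*a) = (a - 2)*(a + 4)*(a^3 + a^2 - 2*a) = (a - 2)*(a - 1)*(a + 4)*(a^2 + 2*a) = (a - 2)*(a - 1)*(a + 2)*(a + 4)*(a)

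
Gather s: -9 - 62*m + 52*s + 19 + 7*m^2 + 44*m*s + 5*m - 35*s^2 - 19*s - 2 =7*m^2 - 57*m - 35*s^2 + s*(44*m + 33) + 8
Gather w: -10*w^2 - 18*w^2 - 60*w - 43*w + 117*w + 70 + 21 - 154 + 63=-28*w^2 + 14*w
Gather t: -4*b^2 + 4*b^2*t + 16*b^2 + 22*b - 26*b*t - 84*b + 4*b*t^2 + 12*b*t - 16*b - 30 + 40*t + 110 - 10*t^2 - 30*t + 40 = 12*b^2 - 78*b + t^2*(4*b - 10) + t*(4*b^2 - 14*b + 10) + 120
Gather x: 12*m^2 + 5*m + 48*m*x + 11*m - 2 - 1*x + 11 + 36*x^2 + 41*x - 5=12*m^2 + 16*m + 36*x^2 + x*(48*m + 40) + 4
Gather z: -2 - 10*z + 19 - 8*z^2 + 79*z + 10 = -8*z^2 + 69*z + 27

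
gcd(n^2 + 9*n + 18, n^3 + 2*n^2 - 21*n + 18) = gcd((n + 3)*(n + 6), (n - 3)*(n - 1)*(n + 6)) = n + 6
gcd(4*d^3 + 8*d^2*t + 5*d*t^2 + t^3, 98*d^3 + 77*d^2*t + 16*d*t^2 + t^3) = 2*d + t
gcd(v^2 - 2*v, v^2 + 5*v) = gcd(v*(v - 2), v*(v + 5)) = v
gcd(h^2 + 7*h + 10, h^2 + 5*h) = h + 5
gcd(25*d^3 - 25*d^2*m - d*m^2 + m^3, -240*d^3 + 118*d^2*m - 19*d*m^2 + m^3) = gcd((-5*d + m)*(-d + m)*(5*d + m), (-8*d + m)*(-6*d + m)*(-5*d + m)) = 5*d - m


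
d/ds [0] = 0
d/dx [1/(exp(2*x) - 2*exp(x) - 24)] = 2*(1 - exp(x))*exp(x)/(-exp(2*x) + 2*exp(x) + 24)^2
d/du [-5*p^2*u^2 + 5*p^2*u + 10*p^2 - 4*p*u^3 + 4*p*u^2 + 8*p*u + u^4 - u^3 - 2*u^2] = -10*p^2*u + 5*p^2 - 12*p*u^2 + 8*p*u + 8*p + 4*u^3 - 3*u^2 - 4*u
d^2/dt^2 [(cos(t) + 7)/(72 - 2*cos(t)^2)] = (-8*(cos(t) + 7)*sin(t)^2*cos(t)^2 + (cos(t)^2 - 36)^2*cos(t) - 2*(cos(t)^2 - 36)*(7*cos(2*t) + cos(3*t)))/(2*(cos(t)^2 - 36)^3)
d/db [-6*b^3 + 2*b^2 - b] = -18*b^2 + 4*b - 1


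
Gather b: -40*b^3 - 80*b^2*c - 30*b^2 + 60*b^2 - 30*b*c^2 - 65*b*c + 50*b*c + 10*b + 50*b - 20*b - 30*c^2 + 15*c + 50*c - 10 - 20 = -40*b^3 + b^2*(30 - 80*c) + b*(-30*c^2 - 15*c + 40) - 30*c^2 + 65*c - 30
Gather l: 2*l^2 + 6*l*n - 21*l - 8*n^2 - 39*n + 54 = 2*l^2 + l*(6*n - 21) - 8*n^2 - 39*n + 54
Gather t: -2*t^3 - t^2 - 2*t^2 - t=-2*t^3 - 3*t^2 - t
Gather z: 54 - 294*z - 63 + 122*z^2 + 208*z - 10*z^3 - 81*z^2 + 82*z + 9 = -10*z^3 + 41*z^2 - 4*z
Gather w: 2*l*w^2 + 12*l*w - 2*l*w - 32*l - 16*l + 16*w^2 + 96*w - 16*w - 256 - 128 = -48*l + w^2*(2*l + 16) + w*(10*l + 80) - 384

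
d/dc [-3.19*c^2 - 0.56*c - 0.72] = -6.38*c - 0.56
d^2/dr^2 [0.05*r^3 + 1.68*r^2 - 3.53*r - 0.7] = 0.3*r + 3.36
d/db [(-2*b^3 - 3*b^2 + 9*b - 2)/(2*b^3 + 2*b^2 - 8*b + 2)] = (b^4 - 2*b^3 + 3*b^2 - 2*b + 1)/(2*(b^6 + 2*b^5 - 7*b^4 - 6*b^3 + 18*b^2 - 8*b + 1))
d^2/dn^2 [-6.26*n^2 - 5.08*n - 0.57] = -12.5200000000000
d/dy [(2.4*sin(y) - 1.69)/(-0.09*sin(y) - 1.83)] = -4.5441*cos(y)/(0.09*sin(y) + 1.83)^2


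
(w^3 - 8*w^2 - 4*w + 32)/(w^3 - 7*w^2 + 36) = (w^2 - 10*w + 16)/(w^2 - 9*w + 18)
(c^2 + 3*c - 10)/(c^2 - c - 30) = (c - 2)/(c - 6)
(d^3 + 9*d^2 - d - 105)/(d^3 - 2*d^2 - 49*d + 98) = (d^2 + 2*d - 15)/(d^2 - 9*d + 14)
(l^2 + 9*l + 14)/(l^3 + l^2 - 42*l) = (l + 2)/(l*(l - 6))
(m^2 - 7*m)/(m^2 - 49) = m/(m + 7)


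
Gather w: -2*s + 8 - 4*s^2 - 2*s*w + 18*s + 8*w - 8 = -4*s^2 + 16*s + w*(8 - 2*s)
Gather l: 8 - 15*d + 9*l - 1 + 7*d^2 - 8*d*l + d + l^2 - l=7*d^2 - 14*d + l^2 + l*(8 - 8*d) + 7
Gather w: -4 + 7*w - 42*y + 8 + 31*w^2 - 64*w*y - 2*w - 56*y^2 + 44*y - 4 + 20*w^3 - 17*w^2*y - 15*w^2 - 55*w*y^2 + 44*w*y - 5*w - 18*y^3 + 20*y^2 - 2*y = 20*w^3 + w^2*(16 - 17*y) + w*(-55*y^2 - 20*y) - 18*y^3 - 36*y^2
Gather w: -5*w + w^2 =w^2 - 5*w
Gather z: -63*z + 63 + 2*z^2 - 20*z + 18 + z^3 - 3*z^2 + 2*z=z^3 - z^2 - 81*z + 81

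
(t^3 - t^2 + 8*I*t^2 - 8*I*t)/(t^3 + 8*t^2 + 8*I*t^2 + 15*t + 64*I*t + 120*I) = t*(t - 1)/(t^2 + 8*t + 15)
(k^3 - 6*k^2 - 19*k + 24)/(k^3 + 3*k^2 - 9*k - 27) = (k^2 - 9*k + 8)/(k^2 - 9)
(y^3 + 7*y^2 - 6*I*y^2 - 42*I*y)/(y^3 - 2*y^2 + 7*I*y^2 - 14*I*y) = (y^2 + y*(7 - 6*I) - 42*I)/(y^2 + y*(-2 + 7*I) - 14*I)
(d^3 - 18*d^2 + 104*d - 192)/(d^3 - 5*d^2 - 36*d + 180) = (d^2 - 12*d + 32)/(d^2 + d - 30)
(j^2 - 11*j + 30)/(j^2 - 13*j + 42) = (j - 5)/(j - 7)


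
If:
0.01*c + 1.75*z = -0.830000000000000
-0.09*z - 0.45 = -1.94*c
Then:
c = 0.21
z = -0.48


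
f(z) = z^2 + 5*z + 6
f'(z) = 2*z + 5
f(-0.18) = 5.13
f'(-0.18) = 4.64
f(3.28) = 33.16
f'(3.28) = 11.56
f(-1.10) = 1.71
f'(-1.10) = 2.80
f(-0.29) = 4.63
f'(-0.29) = 4.42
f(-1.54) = 0.67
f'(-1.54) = 1.92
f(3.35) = 33.97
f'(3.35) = 11.70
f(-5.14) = 6.72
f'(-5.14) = -5.28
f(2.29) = 22.69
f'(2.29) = 9.58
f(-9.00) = 42.00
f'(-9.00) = -13.00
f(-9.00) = 42.00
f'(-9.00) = -13.00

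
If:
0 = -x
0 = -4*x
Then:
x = 0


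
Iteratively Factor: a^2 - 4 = (a - 2)*(a + 2)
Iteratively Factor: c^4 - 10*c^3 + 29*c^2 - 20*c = (c - 4)*(c^3 - 6*c^2 + 5*c) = (c - 5)*(c - 4)*(c^2 - c) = c*(c - 5)*(c - 4)*(c - 1)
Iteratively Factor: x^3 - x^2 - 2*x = (x - 2)*(x^2 + x) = x*(x - 2)*(x + 1)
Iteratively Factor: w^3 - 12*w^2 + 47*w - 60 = (w - 3)*(w^2 - 9*w + 20) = (w - 4)*(w - 3)*(w - 5)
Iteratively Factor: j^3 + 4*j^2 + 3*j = (j + 1)*(j^2 + 3*j) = (j + 1)*(j + 3)*(j)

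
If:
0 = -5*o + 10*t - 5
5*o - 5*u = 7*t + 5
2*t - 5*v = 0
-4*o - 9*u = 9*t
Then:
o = 27/28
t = 55/56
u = -79/56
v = 11/28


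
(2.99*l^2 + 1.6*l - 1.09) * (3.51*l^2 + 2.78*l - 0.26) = 10.4949*l^4 + 13.9282*l^3 - 0.1553*l^2 - 3.4462*l + 0.2834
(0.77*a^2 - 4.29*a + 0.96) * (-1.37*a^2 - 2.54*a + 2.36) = -1.0549*a^4 + 3.9215*a^3 + 11.3986*a^2 - 12.5628*a + 2.2656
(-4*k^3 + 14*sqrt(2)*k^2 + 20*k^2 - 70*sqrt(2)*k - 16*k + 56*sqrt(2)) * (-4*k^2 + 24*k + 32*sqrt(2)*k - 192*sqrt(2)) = 16*k^5 - 184*sqrt(2)*k^4 - 176*k^4 + 1440*k^3 + 2024*sqrt(2)*k^3 - 10240*k^2 - 6256*sqrt(2)*k^2 + 4416*sqrt(2)*k + 30464*k - 21504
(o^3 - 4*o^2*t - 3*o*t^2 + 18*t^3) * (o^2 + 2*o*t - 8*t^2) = o^5 - 2*o^4*t - 19*o^3*t^2 + 44*o^2*t^3 + 60*o*t^4 - 144*t^5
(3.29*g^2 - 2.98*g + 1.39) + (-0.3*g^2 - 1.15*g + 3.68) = 2.99*g^2 - 4.13*g + 5.07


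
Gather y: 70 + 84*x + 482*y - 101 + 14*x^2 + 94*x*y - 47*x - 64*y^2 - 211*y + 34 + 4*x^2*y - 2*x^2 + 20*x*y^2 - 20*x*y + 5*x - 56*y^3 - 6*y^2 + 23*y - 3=12*x^2 + 42*x - 56*y^3 + y^2*(20*x - 70) + y*(4*x^2 + 74*x + 294)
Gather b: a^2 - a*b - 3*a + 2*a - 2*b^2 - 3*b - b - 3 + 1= a^2 - a - 2*b^2 + b*(-a - 4) - 2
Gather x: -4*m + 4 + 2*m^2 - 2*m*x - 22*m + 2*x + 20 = 2*m^2 - 26*m + x*(2 - 2*m) + 24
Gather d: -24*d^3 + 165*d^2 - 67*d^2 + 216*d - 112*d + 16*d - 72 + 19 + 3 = -24*d^3 + 98*d^2 + 120*d - 50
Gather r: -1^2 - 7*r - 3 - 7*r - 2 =-14*r - 6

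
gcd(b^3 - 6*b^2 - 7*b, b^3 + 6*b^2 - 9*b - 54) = 1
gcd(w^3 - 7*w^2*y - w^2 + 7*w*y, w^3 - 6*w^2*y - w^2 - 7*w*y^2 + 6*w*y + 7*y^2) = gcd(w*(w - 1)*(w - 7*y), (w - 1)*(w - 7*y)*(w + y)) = -w^2 + 7*w*y + w - 7*y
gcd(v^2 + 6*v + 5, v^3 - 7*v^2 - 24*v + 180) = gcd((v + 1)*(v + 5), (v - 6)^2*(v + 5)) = v + 5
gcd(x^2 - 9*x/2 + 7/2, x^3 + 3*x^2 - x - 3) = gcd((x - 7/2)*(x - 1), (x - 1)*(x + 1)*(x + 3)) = x - 1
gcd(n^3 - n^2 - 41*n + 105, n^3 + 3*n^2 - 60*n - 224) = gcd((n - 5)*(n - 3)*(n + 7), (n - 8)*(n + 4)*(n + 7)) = n + 7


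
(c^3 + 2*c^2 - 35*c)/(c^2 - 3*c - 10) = c*(c + 7)/(c + 2)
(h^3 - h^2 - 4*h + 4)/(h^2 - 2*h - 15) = (-h^3 + h^2 + 4*h - 4)/(-h^2 + 2*h + 15)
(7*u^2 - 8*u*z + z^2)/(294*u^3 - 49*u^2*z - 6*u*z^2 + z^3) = (-u + z)/(-42*u^2 + u*z + z^2)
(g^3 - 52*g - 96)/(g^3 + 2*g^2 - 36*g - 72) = (g - 8)/(g - 6)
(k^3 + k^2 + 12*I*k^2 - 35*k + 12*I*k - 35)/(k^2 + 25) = (k^2 + k*(1 + 7*I) + 7*I)/(k - 5*I)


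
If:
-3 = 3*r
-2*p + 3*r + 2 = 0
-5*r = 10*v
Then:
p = -1/2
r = -1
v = 1/2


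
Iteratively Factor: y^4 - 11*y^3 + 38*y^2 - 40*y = (y - 5)*(y^3 - 6*y^2 + 8*y) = y*(y - 5)*(y^2 - 6*y + 8) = y*(y - 5)*(y - 4)*(y - 2)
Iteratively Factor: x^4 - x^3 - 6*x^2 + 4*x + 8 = (x - 2)*(x^3 + x^2 - 4*x - 4) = (x - 2)*(x + 2)*(x^2 - x - 2) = (x - 2)*(x + 1)*(x + 2)*(x - 2)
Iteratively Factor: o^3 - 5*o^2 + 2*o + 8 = (o - 2)*(o^2 - 3*o - 4) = (o - 2)*(o + 1)*(o - 4)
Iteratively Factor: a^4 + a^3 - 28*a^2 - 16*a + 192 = (a + 4)*(a^3 - 3*a^2 - 16*a + 48) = (a - 4)*(a + 4)*(a^2 + a - 12) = (a - 4)*(a - 3)*(a + 4)*(a + 4)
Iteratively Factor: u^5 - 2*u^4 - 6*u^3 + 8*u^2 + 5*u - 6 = (u + 2)*(u^4 - 4*u^3 + 2*u^2 + 4*u - 3) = (u + 1)*(u + 2)*(u^3 - 5*u^2 + 7*u - 3) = (u - 1)*(u + 1)*(u + 2)*(u^2 - 4*u + 3) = (u - 3)*(u - 1)*(u + 1)*(u + 2)*(u - 1)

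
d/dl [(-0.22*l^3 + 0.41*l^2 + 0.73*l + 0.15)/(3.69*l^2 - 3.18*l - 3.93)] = (-0.8118*l^4 + 1.3992*l^3 - 1.4037*l^2 - 4.3296*l - 2.3919)/(13.6161*l^4 - 23.4684*l^3 - 18.891*l^2 + 24.9948*l + 15.4449)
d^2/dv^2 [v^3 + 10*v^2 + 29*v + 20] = 6*v + 20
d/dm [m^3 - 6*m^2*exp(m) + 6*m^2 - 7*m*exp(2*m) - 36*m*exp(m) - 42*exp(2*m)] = -6*m^2*exp(m) + 3*m^2 - 14*m*exp(2*m) - 48*m*exp(m) + 12*m - 91*exp(2*m) - 36*exp(m)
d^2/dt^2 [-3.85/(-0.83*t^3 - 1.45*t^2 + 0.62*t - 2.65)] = (-(19.173*t + 11.165)*(0.83*t^3 + 1.45*t^2 - 0.62*t + 2.65) + 3.85*(2.49*t^2 + 2.9*t - 0.62)*(4.98*t^2 + 5.8*t - 1.24))/(0.83*t^3 + 1.45*t^2 - 0.62*t + 2.65)^3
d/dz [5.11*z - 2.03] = 5.11000000000000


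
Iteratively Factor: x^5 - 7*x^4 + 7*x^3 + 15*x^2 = (x)*(x^4 - 7*x^3 + 7*x^2 + 15*x) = x*(x - 5)*(x^3 - 2*x^2 - 3*x) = x*(x - 5)*(x - 3)*(x^2 + x) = x*(x - 5)*(x - 3)*(x + 1)*(x)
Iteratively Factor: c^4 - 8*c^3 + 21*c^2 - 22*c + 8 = (c - 2)*(c^3 - 6*c^2 + 9*c - 4) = (c - 2)*(c - 1)*(c^2 - 5*c + 4) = (c - 4)*(c - 2)*(c - 1)*(c - 1)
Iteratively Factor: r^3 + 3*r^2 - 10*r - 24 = (r - 3)*(r^2 + 6*r + 8) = (r - 3)*(r + 4)*(r + 2)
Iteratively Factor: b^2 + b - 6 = (b + 3)*(b - 2)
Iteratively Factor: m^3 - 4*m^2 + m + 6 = (m - 3)*(m^2 - m - 2) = (m - 3)*(m + 1)*(m - 2)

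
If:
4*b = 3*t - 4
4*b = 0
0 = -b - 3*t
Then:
No Solution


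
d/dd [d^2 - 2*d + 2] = 2*d - 2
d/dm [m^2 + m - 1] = 2*m + 1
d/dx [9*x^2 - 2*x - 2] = 18*x - 2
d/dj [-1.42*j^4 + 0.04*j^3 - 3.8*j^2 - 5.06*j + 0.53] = -5.68*j^3 + 0.12*j^2 - 7.6*j - 5.06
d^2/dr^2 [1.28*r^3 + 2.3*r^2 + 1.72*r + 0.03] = 7.68*r + 4.6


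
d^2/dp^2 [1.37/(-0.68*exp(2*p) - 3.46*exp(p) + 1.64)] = (-1.37*(1.36*exp(p) + 3.46)*(2.72*exp(p) + 6.92)*exp(p) + (3.7264*exp(p) + 4.7402)*(0.68*exp(2*p) + 3.46*exp(p) - 1.64))*exp(p)/(0.68*exp(2*p) + 3.46*exp(p) - 1.64)^3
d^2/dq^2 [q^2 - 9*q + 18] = 2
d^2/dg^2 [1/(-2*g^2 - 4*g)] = (g*(g + 2) - 4*(g + 1)^2)/(g^3*(g + 2)^3)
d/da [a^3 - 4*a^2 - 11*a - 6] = 3*a^2 - 8*a - 11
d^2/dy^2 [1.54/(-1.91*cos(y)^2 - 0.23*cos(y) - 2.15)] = (22.472296*(1 - cos(y)^2)^2 + 2.029566*cos(y)^3 - 13.978426*cos(y)^2 - 4.820662*cos(y) - 9.987208)/(1.91*cos(y)^2 + 0.23*cos(y) + 2.15)^3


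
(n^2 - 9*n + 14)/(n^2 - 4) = (n - 7)/(n + 2)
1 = 1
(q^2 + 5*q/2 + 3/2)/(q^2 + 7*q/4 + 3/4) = 2*(2*q + 3)/(4*q + 3)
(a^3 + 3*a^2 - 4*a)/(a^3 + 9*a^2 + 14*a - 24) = a/(a + 6)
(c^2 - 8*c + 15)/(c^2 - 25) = (c - 3)/(c + 5)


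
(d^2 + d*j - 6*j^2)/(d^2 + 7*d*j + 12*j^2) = (d - 2*j)/(d + 4*j)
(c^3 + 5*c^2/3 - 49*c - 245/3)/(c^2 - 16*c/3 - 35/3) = c + 7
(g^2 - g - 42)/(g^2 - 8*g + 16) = (g^2 - g - 42)/(g^2 - 8*g + 16)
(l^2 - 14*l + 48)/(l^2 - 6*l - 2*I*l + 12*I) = (l - 8)/(l - 2*I)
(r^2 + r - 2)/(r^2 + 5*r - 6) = (r + 2)/(r + 6)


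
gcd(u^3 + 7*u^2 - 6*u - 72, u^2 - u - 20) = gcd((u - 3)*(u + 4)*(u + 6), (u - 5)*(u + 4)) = u + 4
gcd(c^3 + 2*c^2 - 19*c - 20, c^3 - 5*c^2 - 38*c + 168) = c - 4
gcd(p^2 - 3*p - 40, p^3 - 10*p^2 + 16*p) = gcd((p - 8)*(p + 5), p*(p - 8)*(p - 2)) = p - 8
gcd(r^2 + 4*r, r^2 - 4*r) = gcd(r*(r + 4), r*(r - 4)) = r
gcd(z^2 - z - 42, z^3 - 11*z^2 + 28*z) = z - 7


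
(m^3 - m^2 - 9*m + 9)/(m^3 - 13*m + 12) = (m + 3)/(m + 4)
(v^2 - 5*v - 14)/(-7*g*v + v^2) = (-v^2 + 5*v + 14)/(v*(7*g - v))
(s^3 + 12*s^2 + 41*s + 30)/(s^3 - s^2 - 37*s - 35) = (s + 6)/(s - 7)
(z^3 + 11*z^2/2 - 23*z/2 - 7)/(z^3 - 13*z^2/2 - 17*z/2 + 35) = (2*z^2 + 15*z + 7)/(2*z^2 - 9*z - 35)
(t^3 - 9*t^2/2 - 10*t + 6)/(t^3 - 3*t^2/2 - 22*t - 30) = (2*t - 1)/(2*t + 5)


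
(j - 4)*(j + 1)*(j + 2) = j^3 - j^2 - 10*j - 8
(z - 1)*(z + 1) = z^2 - 1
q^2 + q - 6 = (q - 2)*(q + 3)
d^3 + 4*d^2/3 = d^2*(d + 4/3)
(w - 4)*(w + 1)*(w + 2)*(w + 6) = w^4 + 5*w^3 - 16*w^2 - 68*w - 48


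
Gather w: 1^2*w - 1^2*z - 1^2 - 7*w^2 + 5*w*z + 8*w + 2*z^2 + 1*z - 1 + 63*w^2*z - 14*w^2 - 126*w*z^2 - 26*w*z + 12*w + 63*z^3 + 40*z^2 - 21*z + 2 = w^2*(63*z - 21) + w*(-126*z^2 - 21*z + 21) + 63*z^3 + 42*z^2 - 21*z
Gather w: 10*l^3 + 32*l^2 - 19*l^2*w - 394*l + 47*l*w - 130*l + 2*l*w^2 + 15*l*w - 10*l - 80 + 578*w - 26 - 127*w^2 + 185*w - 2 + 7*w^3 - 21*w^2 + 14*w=10*l^3 + 32*l^2 - 534*l + 7*w^3 + w^2*(2*l - 148) + w*(-19*l^2 + 62*l + 777) - 108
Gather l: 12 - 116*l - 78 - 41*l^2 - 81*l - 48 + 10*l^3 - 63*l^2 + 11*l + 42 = 10*l^3 - 104*l^2 - 186*l - 72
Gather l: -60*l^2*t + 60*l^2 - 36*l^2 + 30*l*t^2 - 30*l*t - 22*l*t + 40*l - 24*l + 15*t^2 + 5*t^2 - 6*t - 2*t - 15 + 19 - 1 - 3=l^2*(24 - 60*t) + l*(30*t^2 - 52*t + 16) + 20*t^2 - 8*t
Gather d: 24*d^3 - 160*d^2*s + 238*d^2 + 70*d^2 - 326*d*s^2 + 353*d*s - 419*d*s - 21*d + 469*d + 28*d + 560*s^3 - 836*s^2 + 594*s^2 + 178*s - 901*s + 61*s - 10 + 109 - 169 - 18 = 24*d^3 + d^2*(308 - 160*s) + d*(-326*s^2 - 66*s + 476) + 560*s^3 - 242*s^2 - 662*s - 88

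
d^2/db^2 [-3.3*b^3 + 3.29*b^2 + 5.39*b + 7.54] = 6.58 - 19.8*b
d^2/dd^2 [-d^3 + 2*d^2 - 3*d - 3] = 4 - 6*d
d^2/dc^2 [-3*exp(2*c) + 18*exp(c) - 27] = (18 - 12*exp(c))*exp(c)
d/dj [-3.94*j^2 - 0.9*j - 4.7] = -7.88*j - 0.9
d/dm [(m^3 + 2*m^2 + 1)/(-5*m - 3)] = (-10*m^3 - 19*m^2 - 12*m + 5)/(25*m^2 + 30*m + 9)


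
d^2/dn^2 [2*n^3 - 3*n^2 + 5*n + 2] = 12*n - 6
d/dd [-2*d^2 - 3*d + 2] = -4*d - 3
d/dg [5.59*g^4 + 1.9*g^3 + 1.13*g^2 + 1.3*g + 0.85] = 22.36*g^3 + 5.7*g^2 + 2.26*g + 1.3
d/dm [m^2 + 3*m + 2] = 2*m + 3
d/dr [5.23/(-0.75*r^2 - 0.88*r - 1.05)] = (7.845*r + 4.6024)/(0.75*r^2 + 0.88*r + 1.05)^2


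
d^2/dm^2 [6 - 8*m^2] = -16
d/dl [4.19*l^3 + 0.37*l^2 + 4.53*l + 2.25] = 12.57*l^2 + 0.74*l + 4.53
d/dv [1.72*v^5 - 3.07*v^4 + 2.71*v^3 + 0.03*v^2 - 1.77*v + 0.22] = 8.6*v^4 - 12.28*v^3 + 8.13*v^2 + 0.06*v - 1.77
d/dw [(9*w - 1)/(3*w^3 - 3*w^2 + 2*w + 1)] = (-54*w^3 + 36*w^2 - 6*w + 11)/(9*w^6 - 18*w^5 + 21*w^4 - 6*w^3 - 2*w^2 + 4*w + 1)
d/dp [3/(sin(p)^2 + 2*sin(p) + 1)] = -6*cos(p)/(sin(p) + 1)^3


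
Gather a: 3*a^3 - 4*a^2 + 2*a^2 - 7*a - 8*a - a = 3*a^3 - 2*a^2 - 16*a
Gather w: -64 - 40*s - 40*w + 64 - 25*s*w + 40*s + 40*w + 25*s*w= 0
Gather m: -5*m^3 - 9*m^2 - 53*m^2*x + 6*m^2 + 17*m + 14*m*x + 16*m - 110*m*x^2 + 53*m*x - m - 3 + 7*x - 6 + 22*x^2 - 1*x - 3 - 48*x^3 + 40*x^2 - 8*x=-5*m^3 + m^2*(-53*x - 3) + m*(-110*x^2 + 67*x + 32) - 48*x^3 + 62*x^2 - 2*x - 12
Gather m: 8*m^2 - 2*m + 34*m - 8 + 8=8*m^2 + 32*m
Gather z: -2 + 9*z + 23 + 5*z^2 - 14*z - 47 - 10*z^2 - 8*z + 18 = -5*z^2 - 13*z - 8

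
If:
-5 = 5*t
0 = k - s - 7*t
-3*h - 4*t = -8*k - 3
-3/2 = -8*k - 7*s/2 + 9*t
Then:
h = -117/23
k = -64/23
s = 97/23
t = -1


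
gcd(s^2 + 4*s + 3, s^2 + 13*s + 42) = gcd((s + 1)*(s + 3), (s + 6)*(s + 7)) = 1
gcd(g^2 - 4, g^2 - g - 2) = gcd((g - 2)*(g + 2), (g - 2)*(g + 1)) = g - 2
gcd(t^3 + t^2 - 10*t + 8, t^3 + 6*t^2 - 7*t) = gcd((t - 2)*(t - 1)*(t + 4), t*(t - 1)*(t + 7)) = t - 1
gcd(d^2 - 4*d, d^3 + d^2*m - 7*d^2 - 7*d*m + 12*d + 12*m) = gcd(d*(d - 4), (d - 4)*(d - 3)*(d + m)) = d - 4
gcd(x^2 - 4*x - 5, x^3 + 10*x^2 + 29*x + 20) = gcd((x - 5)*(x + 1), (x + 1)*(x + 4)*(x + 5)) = x + 1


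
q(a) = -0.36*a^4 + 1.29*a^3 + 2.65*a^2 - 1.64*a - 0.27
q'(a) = -1.44*a^3 + 3.87*a^2 + 5.3*a - 1.64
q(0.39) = -0.44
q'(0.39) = 0.93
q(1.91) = 10.46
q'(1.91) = 12.57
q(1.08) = 2.19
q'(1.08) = 6.78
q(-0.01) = -0.25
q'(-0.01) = -1.69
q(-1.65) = 1.19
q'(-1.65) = 6.62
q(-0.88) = 2.13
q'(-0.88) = -2.33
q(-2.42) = -11.41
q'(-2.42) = 28.61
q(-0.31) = 0.45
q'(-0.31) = -2.87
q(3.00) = 24.33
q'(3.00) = 10.21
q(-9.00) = -3073.23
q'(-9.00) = 1313.89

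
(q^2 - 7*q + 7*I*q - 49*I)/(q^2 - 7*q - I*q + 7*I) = (q + 7*I)/(q - I)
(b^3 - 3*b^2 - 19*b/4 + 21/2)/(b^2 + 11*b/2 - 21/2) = (b^2 - 3*b/2 - 7)/(b + 7)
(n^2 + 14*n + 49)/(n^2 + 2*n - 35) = (n + 7)/(n - 5)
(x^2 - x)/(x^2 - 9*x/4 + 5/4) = 4*x/(4*x - 5)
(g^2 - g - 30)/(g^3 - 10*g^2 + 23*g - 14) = (g^2 - g - 30)/(g^3 - 10*g^2 + 23*g - 14)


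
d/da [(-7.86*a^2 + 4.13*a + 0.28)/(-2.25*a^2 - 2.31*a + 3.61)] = (27.4491*a^2 - 55.4892*a + 15.5561)/(5.0625*a^4 + 10.395*a^3 - 10.9089*a^2 - 16.6782*a + 13.0321)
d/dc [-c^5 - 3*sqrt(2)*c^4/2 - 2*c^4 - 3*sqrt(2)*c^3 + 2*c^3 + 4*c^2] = c*(-5*c^3 - 6*sqrt(2)*c^2 - 8*c^2 - 9*sqrt(2)*c + 6*c + 8)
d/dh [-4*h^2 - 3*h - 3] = -8*h - 3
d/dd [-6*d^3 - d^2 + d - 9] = -18*d^2 - 2*d + 1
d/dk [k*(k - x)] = 2*k - x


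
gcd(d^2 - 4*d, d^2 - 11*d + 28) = d - 4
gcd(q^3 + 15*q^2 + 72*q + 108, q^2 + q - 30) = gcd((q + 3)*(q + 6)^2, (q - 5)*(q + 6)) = q + 6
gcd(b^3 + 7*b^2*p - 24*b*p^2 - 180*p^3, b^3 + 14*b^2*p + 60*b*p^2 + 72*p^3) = b^2 + 12*b*p + 36*p^2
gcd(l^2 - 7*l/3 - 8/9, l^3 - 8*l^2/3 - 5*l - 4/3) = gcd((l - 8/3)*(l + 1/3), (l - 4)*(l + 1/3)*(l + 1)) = l + 1/3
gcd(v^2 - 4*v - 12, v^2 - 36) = v - 6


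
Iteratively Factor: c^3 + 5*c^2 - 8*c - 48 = (c - 3)*(c^2 + 8*c + 16) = (c - 3)*(c + 4)*(c + 4)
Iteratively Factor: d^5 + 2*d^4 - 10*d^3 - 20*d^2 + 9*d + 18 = (d - 3)*(d^4 + 5*d^3 + 5*d^2 - 5*d - 6) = (d - 3)*(d + 2)*(d^3 + 3*d^2 - d - 3) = (d - 3)*(d + 2)*(d + 3)*(d^2 - 1) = (d - 3)*(d + 1)*(d + 2)*(d + 3)*(d - 1)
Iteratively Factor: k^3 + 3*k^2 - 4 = (k + 2)*(k^2 + k - 2) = (k - 1)*(k + 2)*(k + 2)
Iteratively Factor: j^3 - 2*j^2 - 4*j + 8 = (j + 2)*(j^2 - 4*j + 4) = (j - 2)*(j + 2)*(j - 2)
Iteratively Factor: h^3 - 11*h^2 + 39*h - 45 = (h - 5)*(h^2 - 6*h + 9) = (h - 5)*(h - 3)*(h - 3)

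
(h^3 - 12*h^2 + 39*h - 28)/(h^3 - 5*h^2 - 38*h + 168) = (h - 1)/(h + 6)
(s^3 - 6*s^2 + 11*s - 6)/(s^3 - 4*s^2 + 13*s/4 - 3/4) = 4*(s^2 - 3*s + 2)/(4*s^2 - 4*s + 1)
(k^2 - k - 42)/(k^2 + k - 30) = (k - 7)/(k - 5)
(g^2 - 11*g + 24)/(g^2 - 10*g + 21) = (g - 8)/(g - 7)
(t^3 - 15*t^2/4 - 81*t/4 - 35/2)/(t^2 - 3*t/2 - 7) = (4*t^2 - 23*t - 35)/(2*(2*t - 7))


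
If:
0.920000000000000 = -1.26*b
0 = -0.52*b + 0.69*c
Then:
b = -0.73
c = -0.55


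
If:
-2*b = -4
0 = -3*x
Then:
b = 2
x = 0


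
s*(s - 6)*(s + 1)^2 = s^4 - 4*s^3 - 11*s^2 - 6*s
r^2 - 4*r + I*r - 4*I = (r - 4)*(r + I)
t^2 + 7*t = t*(t + 7)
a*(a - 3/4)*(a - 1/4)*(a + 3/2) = a^4 + a^3/2 - 21*a^2/16 + 9*a/32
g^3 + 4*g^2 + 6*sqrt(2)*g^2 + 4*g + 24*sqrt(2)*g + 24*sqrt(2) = (g + 2)^2*(g + 6*sqrt(2))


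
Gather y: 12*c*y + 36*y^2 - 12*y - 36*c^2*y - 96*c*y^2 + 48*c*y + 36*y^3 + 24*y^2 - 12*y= 36*y^3 + y^2*(60 - 96*c) + y*(-36*c^2 + 60*c - 24)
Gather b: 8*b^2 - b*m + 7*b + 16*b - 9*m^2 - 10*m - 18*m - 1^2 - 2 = 8*b^2 + b*(23 - m) - 9*m^2 - 28*m - 3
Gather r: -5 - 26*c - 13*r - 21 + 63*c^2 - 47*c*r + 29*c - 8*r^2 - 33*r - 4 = 63*c^2 + 3*c - 8*r^2 + r*(-47*c - 46) - 30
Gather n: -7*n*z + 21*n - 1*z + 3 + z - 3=n*(21 - 7*z)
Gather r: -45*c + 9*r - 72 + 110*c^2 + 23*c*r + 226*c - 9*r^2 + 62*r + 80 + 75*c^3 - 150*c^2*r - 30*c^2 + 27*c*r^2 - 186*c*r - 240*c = 75*c^3 + 80*c^2 - 59*c + r^2*(27*c - 9) + r*(-150*c^2 - 163*c + 71) + 8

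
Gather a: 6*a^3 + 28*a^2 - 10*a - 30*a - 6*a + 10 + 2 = 6*a^3 + 28*a^2 - 46*a + 12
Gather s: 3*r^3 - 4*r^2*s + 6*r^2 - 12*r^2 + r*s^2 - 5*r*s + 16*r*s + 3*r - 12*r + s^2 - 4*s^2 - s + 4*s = 3*r^3 - 6*r^2 - 9*r + s^2*(r - 3) + s*(-4*r^2 + 11*r + 3)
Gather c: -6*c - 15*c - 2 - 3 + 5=-21*c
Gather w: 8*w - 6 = 8*w - 6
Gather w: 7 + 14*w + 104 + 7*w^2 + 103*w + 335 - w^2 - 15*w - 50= 6*w^2 + 102*w + 396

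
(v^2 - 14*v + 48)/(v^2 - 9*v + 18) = (v - 8)/(v - 3)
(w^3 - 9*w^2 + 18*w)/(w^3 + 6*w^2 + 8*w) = (w^2 - 9*w + 18)/(w^2 + 6*w + 8)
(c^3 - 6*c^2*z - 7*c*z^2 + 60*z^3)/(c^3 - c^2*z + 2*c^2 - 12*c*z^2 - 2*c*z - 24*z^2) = (c - 5*z)/(c + 2)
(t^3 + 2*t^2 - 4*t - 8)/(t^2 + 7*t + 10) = (t^2 - 4)/(t + 5)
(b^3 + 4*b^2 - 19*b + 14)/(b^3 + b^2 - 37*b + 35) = (b - 2)/(b - 5)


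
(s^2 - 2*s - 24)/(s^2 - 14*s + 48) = (s + 4)/(s - 8)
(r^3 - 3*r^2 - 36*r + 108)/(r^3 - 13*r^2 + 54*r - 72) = (r + 6)/(r - 4)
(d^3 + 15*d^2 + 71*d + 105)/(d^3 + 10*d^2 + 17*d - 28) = (d^2 + 8*d + 15)/(d^2 + 3*d - 4)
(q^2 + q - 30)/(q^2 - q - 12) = (-q^2 - q + 30)/(-q^2 + q + 12)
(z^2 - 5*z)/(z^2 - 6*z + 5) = z/(z - 1)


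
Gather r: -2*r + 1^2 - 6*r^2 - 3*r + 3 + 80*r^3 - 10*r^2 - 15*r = 80*r^3 - 16*r^2 - 20*r + 4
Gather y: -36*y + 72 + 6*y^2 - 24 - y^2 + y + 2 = 5*y^2 - 35*y + 50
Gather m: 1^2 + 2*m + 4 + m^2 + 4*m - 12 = m^2 + 6*m - 7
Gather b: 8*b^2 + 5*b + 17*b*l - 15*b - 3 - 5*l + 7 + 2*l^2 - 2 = 8*b^2 + b*(17*l - 10) + 2*l^2 - 5*l + 2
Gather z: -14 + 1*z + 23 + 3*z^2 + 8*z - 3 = 3*z^2 + 9*z + 6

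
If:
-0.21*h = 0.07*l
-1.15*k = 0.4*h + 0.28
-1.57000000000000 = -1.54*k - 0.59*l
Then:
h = -0.84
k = 0.05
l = 2.53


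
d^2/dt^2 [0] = 0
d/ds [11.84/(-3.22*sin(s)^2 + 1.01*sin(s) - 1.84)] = (76.2496*sin(s) - 11.9584)*cos(s)/(3.22*sin(s)^2 - 1.01*sin(s) + 1.84)^2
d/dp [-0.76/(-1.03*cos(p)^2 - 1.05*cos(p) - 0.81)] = (1.5656*cos(p) + 0.798)*sin(p)/(1.03*cos(p)^2 + 1.05*cos(p) + 0.81)^2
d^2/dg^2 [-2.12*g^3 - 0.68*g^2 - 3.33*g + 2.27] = -12.72*g - 1.36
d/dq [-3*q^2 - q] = -6*q - 1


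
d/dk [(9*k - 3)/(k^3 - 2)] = 9*(-2*k^3 + k^2 - 2)/(k^6 - 4*k^3 + 4)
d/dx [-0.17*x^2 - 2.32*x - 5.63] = -0.34*x - 2.32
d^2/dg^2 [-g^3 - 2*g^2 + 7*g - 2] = -6*g - 4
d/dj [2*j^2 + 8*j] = 4*j + 8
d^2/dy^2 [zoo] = 0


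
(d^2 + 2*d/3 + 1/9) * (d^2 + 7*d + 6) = d^4 + 23*d^3/3 + 97*d^2/9 + 43*d/9 + 2/3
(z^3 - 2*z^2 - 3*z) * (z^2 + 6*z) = z^5 + 4*z^4 - 15*z^3 - 18*z^2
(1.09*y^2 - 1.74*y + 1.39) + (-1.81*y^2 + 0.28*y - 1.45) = -0.72*y^2 - 1.46*y - 0.0600000000000001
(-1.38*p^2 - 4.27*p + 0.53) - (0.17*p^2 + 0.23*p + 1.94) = -1.55*p^2 - 4.5*p - 1.41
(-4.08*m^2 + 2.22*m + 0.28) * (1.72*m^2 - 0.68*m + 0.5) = -7.0176*m^4 + 6.5928*m^3 - 3.068*m^2 + 0.9196*m + 0.14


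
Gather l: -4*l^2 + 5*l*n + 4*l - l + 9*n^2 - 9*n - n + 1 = -4*l^2 + l*(5*n + 3) + 9*n^2 - 10*n + 1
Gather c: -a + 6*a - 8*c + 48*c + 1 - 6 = 5*a + 40*c - 5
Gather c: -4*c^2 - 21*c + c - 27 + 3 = -4*c^2 - 20*c - 24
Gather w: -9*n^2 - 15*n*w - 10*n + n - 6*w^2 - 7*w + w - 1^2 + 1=-9*n^2 - 9*n - 6*w^2 + w*(-15*n - 6)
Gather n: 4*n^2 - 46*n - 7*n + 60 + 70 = 4*n^2 - 53*n + 130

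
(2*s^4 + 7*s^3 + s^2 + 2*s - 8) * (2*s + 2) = 4*s^5 + 18*s^4 + 16*s^3 + 6*s^2 - 12*s - 16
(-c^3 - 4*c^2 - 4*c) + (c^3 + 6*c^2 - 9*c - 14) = 2*c^2 - 13*c - 14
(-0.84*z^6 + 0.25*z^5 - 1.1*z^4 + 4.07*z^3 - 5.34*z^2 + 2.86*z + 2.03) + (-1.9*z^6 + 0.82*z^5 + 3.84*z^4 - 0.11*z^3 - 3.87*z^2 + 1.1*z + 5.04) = -2.74*z^6 + 1.07*z^5 + 2.74*z^4 + 3.96*z^3 - 9.21*z^2 + 3.96*z + 7.07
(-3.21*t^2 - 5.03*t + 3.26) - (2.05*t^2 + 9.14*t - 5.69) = -5.26*t^2 - 14.17*t + 8.95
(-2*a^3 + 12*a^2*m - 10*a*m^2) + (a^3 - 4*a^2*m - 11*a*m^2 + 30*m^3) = -a^3 + 8*a^2*m - 21*a*m^2 + 30*m^3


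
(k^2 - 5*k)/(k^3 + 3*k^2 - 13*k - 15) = k*(k - 5)/(k^3 + 3*k^2 - 13*k - 15)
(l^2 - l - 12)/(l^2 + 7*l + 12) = (l - 4)/(l + 4)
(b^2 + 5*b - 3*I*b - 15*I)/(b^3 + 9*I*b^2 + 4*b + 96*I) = (b + 5)/(b^2 + 12*I*b - 32)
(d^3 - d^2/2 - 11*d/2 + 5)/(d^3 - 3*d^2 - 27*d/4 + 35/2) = 2*(d - 1)/(2*d - 7)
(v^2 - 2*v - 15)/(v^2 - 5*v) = (v + 3)/v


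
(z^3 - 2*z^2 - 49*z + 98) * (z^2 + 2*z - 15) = z^5 - 68*z^3 + 30*z^2 + 931*z - 1470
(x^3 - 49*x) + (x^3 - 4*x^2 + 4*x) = 2*x^3 - 4*x^2 - 45*x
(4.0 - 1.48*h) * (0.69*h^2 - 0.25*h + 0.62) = -1.0212*h^3 + 3.13*h^2 - 1.9176*h + 2.48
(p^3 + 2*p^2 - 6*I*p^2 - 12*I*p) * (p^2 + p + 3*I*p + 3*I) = p^5 + 3*p^4 - 3*I*p^4 + 20*p^3 - 9*I*p^3 + 54*p^2 - 6*I*p^2 + 36*p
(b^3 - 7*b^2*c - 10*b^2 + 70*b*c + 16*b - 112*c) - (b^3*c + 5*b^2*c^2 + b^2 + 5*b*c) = -b^3*c + b^3 - 5*b^2*c^2 - 7*b^2*c - 11*b^2 + 65*b*c + 16*b - 112*c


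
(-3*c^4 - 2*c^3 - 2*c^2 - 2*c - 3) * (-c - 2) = 3*c^5 + 8*c^4 + 6*c^3 + 6*c^2 + 7*c + 6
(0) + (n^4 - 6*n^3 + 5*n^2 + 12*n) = n^4 - 6*n^3 + 5*n^2 + 12*n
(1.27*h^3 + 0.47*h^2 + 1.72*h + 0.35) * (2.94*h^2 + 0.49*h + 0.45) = 3.7338*h^5 + 2.0041*h^4 + 5.8586*h^3 + 2.0833*h^2 + 0.9455*h + 0.1575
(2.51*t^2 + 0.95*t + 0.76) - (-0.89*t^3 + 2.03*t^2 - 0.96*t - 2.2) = 0.89*t^3 + 0.48*t^2 + 1.91*t + 2.96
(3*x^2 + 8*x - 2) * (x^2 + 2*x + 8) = 3*x^4 + 14*x^3 + 38*x^2 + 60*x - 16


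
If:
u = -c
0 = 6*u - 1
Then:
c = -1/6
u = 1/6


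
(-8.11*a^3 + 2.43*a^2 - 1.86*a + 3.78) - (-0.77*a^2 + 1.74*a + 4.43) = -8.11*a^3 + 3.2*a^2 - 3.6*a - 0.65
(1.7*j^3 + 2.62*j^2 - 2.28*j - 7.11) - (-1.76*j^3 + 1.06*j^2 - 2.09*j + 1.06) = 3.46*j^3 + 1.56*j^2 - 0.19*j - 8.17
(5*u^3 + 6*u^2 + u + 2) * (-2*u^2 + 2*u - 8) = -10*u^5 - 2*u^4 - 30*u^3 - 50*u^2 - 4*u - 16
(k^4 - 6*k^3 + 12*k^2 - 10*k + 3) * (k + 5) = k^5 - k^4 - 18*k^3 + 50*k^2 - 47*k + 15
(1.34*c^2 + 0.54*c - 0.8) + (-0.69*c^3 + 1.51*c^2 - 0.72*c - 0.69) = -0.69*c^3 + 2.85*c^2 - 0.18*c - 1.49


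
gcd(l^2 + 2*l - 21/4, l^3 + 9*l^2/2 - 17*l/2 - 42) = l + 7/2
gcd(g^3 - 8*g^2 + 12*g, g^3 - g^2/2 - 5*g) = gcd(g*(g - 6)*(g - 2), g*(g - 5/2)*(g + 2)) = g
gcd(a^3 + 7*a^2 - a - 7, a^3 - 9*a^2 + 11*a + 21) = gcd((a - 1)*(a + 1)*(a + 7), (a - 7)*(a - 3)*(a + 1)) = a + 1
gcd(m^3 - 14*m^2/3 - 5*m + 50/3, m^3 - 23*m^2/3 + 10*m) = m - 5/3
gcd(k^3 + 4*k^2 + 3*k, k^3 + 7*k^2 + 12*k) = k^2 + 3*k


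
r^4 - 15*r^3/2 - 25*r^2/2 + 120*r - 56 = (r - 7)*(r - 4)*(r - 1/2)*(r + 4)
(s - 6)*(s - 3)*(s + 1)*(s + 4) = s^4 - 4*s^3 - 23*s^2 + 54*s + 72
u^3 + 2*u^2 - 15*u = u*(u - 3)*(u + 5)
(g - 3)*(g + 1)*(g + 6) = g^3 + 4*g^2 - 15*g - 18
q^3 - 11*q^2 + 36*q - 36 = (q - 6)*(q - 3)*(q - 2)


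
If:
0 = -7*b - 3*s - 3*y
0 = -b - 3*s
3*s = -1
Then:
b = 1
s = -1/3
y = -2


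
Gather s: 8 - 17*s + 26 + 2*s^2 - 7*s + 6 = 2*s^2 - 24*s + 40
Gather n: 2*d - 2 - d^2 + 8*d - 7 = -d^2 + 10*d - 9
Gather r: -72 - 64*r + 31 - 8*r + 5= -72*r - 36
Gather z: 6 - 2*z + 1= 7 - 2*z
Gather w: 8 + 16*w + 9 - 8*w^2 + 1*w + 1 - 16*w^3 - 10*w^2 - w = -16*w^3 - 18*w^2 + 16*w + 18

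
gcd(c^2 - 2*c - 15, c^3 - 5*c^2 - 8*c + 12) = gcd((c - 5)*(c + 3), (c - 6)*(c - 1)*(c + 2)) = 1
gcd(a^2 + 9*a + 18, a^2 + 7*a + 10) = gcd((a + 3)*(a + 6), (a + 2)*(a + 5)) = 1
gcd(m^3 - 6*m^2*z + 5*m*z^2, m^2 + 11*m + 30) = 1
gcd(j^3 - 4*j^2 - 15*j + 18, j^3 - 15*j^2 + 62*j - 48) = j^2 - 7*j + 6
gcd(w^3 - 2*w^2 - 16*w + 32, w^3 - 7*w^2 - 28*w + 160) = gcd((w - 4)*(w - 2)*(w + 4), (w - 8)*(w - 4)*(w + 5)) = w - 4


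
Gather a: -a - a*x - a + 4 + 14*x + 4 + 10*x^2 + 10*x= a*(-x - 2) + 10*x^2 + 24*x + 8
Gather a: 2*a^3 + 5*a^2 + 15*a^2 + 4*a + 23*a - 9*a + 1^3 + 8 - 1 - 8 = 2*a^3 + 20*a^2 + 18*a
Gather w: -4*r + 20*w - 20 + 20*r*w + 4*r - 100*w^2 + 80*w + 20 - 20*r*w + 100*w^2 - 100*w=0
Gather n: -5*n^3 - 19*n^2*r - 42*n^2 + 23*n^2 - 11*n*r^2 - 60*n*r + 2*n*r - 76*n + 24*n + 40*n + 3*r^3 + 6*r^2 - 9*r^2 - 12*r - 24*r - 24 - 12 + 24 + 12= -5*n^3 + n^2*(-19*r - 19) + n*(-11*r^2 - 58*r - 12) + 3*r^3 - 3*r^2 - 36*r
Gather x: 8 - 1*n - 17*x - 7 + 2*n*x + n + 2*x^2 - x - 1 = 2*x^2 + x*(2*n - 18)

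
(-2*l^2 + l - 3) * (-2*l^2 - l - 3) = 4*l^4 + 11*l^2 + 9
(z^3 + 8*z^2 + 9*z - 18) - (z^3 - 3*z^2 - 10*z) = 11*z^2 + 19*z - 18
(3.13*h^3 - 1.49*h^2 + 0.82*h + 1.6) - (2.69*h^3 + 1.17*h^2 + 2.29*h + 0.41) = 0.44*h^3 - 2.66*h^2 - 1.47*h + 1.19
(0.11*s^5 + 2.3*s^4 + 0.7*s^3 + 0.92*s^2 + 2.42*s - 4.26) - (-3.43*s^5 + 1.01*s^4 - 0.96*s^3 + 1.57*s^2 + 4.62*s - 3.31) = 3.54*s^5 + 1.29*s^4 + 1.66*s^3 - 0.65*s^2 - 2.2*s - 0.95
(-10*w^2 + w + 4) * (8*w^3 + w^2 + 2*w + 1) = -80*w^5 - 2*w^4 + 13*w^3 - 4*w^2 + 9*w + 4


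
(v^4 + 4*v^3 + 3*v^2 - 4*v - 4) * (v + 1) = v^5 + 5*v^4 + 7*v^3 - v^2 - 8*v - 4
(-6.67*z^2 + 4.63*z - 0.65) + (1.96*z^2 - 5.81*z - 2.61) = -4.71*z^2 - 1.18*z - 3.26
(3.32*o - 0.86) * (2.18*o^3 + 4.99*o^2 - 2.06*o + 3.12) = 7.2376*o^4 + 14.692*o^3 - 11.1306*o^2 + 12.13*o - 2.6832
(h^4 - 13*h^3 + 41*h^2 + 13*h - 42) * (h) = h^5 - 13*h^4 + 41*h^3 + 13*h^2 - 42*h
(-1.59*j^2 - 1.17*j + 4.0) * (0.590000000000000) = -0.9381*j^2 - 0.6903*j + 2.36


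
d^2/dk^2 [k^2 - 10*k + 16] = 2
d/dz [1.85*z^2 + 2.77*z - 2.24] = 3.7*z + 2.77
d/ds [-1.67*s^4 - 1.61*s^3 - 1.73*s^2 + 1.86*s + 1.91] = -6.68*s^3 - 4.83*s^2 - 3.46*s + 1.86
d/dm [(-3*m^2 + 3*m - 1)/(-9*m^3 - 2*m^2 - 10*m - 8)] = (-27*m^4 + 54*m^3 + 9*m^2 + 44*m - 34)/(81*m^6 + 36*m^5 + 184*m^4 + 184*m^3 + 132*m^2 + 160*m + 64)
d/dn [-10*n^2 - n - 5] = -20*n - 1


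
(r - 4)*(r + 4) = r^2 - 16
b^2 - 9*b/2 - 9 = (b - 6)*(b + 3/2)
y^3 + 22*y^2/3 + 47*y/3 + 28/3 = (y + 1)*(y + 7/3)*(y + 4)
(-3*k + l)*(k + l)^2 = -3*k^3 - 5*k^2*l - k*l^2 + l^3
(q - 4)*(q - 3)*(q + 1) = q^3 - 6*q^2 + 5*q + 12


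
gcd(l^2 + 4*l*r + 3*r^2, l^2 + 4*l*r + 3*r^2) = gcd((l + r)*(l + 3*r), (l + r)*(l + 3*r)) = l^2 + 4*l*r + 3*r^2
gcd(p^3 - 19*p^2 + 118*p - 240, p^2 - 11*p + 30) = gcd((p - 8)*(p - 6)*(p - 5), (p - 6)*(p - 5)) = p^2 - 11*p + 30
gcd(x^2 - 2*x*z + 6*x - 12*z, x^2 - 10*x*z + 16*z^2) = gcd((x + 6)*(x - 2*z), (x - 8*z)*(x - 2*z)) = x - 2*z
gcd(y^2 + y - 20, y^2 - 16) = y - 4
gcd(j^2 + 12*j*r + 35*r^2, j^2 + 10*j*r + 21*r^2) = j + 7*r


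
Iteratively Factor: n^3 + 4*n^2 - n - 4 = (n + 1)*(n^2 + 3*n - 4) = (n + 1)*(n + 4)*(n - 1)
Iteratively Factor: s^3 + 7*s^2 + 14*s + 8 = (s + 4)*(s^2 + 3*s + 2) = (s + 1)*(s + 4)*(s + 2)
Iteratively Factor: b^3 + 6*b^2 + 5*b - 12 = (b - 1)*(b^2 + 7*b + 12) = (b - 1)*(b + 4)*(b + 3)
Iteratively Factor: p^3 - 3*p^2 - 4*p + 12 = (p + 2)*(p^2 - 5*p + 6) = (p - 2)*(p + 2)*(p - 3)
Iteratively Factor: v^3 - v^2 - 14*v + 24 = (v - 3)*(v^2 + 2*v - 8) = (v - 3)*(v - 2)*(v + 4)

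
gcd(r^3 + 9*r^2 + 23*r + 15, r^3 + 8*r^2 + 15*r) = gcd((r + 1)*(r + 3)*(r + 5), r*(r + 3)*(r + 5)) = r^2 + 8*r + 15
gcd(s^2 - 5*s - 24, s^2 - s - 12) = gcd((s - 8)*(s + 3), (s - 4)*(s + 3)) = s + 3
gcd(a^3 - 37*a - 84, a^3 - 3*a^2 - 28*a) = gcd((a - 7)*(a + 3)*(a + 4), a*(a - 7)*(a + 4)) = a^2 - 3*a - 28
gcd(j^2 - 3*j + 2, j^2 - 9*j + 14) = j - 2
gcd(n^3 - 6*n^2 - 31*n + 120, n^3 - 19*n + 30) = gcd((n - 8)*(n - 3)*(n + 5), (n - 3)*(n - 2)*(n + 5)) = n^2 + 2*n - 15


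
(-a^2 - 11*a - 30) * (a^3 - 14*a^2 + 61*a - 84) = -a^5 + 3*a^4 + 63*a^3 - 167*a^2 - 906*a + 2520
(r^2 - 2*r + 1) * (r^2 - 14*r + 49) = r^4 - 16*r^3 + 78*r^2 - 112*r + 49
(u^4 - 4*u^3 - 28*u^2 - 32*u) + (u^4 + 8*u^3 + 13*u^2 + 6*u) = 2*u^4 + 4*u^3 - 15*u^2 - 26*u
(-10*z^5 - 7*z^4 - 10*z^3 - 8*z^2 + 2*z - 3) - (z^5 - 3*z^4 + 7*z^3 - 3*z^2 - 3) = -11*z^5 - 4*z^4 - 17*z^3 - 5*z^2 + 2*z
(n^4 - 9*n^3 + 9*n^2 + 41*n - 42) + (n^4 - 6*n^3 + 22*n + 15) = 2*n^4 - 15*n^3 + 9*n^2 + 63*n - 27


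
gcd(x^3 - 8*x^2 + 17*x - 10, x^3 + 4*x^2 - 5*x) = x - 1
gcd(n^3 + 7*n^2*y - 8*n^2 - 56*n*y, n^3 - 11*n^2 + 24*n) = n^2 - 8*n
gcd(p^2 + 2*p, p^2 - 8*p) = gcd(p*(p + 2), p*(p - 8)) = p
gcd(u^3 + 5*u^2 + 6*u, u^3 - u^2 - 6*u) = u^2 + 2*u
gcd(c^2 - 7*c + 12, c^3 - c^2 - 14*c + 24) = c - 3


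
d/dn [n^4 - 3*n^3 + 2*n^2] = n*(4*n^2 - 9*n + 4)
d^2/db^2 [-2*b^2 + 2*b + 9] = -4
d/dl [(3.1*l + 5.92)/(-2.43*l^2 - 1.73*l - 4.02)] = (7.533*l^2 + 28.7712*l - 2.2204)/(5.9049*l^4 + 8.4078*l^3 + 22.5301*l^2 + 13.9092*l + 16.1604)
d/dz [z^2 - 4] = 2*z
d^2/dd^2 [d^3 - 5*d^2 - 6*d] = 6*d - 10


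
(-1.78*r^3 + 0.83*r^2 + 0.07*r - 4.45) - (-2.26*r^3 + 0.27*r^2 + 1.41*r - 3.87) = 0.48*r^3 + 0.56*r^2 - 1.34*r - 0.58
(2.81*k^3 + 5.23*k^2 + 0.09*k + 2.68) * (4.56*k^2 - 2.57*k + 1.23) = 12.8136*k^5 + 16.6271*k^4 - 9.5744*k^3 + 18.4224*k^2 - 6.7769*k + 3.2964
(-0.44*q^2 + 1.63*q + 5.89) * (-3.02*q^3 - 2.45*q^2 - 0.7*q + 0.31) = 1.3288*q^5 - 3.8446*q^4 - 21.4733*q^3 - 15.7079*q^2 - 3.6177*q + 1.8259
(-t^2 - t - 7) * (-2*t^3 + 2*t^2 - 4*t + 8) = 2*t^5 + 16*t^3 - 18*t^2 + 20*t - 56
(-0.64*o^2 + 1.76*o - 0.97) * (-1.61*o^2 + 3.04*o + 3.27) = 1.0304*o^4 - 4.7792*o^3 + 4.8193*o^2 + 2.8064*o - 3.1719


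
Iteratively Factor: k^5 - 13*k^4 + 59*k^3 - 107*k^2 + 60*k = (k - 4)*(k^4 - 9*k^3 + 23*k^2 - 15*k) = k*(k - 4)*(k^3 - 9*k^2 + 23*k - 15) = k*(k - 4)*(k - 1)*(k^2 - 8*k + 15) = k*(k - 5)*(k - 4)*(k - 1)*(k - 3)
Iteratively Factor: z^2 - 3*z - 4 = (z + 1)*(z - 4)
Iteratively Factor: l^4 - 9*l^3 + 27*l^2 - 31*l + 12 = (l - 1)*(l^3 - 8*l^2 + 19*l - 12) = (l - 1)^2*(l^2 - 7*l + 12) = (l - 4)*(l - 1)^2*(l - 3)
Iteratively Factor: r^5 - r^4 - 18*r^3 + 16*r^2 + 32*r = (r - 4)*(r^4 + 3*r^3 - 6*r^2 - 8*r) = (r - 4)*(r + 4)*(r^3 - r^2 - 2*r) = (r - 4)*(r - 2)*(r + 4)*(r^2 + r) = (r - 4)*(r - 2)*(r + 1)*(r + 4)*(r)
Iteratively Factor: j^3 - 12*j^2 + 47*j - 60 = (j - 3)*(j^2 - 9*j + 20) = (j - 4)*(j - 3)*(j - 5)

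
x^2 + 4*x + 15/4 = (x + 3/2)*(x + 5/2)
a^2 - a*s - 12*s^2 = (a - 4*s)*(a + 3*s)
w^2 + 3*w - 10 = (w - 2)*(w + 5)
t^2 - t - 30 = (t - 6)*(t + 5)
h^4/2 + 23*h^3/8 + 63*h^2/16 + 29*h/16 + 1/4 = (h/2 + 1/2)*(h + 1/4)*(h + 1/2)*(h + 4)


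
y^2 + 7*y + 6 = (y + 1)*(y + 6)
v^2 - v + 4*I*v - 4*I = (v - 1)*(v + 4*I)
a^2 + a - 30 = (a - 5)*(a + 6)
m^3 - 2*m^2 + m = m*(m - 1)^2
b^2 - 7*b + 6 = (b - 6)*(b - 1)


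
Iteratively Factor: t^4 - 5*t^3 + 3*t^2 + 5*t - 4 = (t + 1)*(t^3 - 6*t^2 + 9*t - 4) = (t - 1)*(t + 1)*(t^2 - 5*t + 4) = (t - 1)^2*(t + 1)*(t - 4)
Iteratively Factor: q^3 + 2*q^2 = (q)*(q^2 + 2*q) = q*(q + 2)*(q)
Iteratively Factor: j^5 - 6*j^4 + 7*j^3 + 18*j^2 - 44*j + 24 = (j - 3)*(j^4 - 3*j^3 - 2*j^2 + 12*j - 8) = (j - 3)*(j - 2)*(j^3 - j^2 - 4*j + 4) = (j - 3)*(j - 2)*(j - 1)*(j^2 - 4) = (j - 3)*(j - 2)^2*(j - 1)*(j + 2)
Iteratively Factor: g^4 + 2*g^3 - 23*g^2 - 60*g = (g + 3)*(g^3 - g^2 - 20*g) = g*(g + 3)*(g^2 - g - 20) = g*(g + 3)*(g + 4)*(g - 5)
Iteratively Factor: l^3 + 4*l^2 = (l)*(l^2 + 4*l) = l^2*(l + 4)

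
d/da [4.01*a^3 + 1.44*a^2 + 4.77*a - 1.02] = 12.03*a^2 + 2.88*a + 4.77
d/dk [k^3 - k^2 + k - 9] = 3*k^2 - 2*k + 1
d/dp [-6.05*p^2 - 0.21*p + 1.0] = -12.1*p - 0.21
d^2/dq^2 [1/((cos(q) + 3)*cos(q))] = (-(1 - cos(2*q))^2 + 45*cos(q)/4 - 11*cos(2*q)/2 - 9*cos(3*q)/4 + 33/2)/((cos(q) + 3)^3*cos(q)^3)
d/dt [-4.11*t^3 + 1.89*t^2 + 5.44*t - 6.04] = -12.33*t^2 + 3.78*t + 5.44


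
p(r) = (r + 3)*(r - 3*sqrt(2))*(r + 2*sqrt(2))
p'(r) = (r + 3)*(r - 3*sqrt(2)) + (r + 3)*(r + 2*sqrt(2)) + (r - 3*sqrt(2))*(r + 2*sqrt(2)) = 3*r^2 - 2*sqrt(2)*r + 6*r - 12 - 3*sqrt(2)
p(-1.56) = -10.60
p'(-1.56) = -13.89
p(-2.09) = -4.26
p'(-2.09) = -9.77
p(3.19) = -39.22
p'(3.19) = 24.40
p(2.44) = -51.66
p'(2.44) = 9.36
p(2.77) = -47.57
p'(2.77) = 15.56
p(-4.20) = -13.90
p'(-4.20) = 23.36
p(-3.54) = -2.99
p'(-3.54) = 10.12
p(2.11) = -53.82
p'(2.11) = 3.81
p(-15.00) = -2810.56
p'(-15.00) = 611.18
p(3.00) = -43.46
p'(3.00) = 20.27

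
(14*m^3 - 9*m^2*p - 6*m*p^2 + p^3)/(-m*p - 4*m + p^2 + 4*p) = (-14*m^2 - 5*m*p + p^2)/(p + 4)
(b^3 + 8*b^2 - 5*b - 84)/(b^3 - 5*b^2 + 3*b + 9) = (b^2 + 11*b + 28)/(b^2 - 2*b - 3)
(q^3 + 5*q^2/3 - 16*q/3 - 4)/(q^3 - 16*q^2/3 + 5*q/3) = (3*q^3 + 5*q^2 - 16*q - 12)/(q*(3*q^2 - 16*q + 5))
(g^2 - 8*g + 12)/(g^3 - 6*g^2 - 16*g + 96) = (g - 2)/(g^2 - 16)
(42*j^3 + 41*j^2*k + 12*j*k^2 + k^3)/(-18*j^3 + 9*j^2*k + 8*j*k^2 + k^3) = (-14*j^2 - 9*j*k - k^2)/(6*j^2 - 5*j*k - k^2)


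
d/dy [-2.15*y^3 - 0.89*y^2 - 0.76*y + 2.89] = -6.45*y^2 - 1.78*y - 0.76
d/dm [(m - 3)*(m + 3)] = 2*m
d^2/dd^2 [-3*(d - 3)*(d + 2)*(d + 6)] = -18*d - 30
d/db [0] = 0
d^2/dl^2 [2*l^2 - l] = 4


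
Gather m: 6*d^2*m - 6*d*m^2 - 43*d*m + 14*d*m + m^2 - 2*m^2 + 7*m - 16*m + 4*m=m^2*(-6*d - 1) + m*(6*d^2 - 29*d - 5)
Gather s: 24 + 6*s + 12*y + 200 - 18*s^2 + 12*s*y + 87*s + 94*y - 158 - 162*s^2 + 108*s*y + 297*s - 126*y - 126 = -180*s^2 + s*(120*y + 390) - 20*y - 60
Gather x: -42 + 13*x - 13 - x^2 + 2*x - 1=-x^2 + 15*x - 56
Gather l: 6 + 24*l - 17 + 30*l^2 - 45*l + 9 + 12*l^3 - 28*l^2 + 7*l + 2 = 12*l^3 + 2*l^2 - 14*l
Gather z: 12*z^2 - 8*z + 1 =12*z^2 - 8*z + 1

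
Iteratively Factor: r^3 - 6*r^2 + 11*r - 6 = (r - 2)*(r^2 - 4*r + 3) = (r - 2)*(r - 1)*(r - 3)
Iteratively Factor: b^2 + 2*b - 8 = (b + 4)*(b - 2)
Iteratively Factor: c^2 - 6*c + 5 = (c - 1)*(c - 5)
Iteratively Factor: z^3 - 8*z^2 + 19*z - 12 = (z - 4)*(z^2 - 4*z + 3) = (z - 4)*(z - 1)*(z - 3)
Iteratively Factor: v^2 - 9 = (v + 3)*(v - 3)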